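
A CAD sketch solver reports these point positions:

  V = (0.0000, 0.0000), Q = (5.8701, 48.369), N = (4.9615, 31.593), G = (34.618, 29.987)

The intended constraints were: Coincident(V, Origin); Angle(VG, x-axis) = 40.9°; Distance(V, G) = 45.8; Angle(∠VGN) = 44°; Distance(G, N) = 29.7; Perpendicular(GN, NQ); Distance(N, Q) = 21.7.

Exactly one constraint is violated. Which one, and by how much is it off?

Distance(N, Q) = 21.7 — off by 4.90.

V = (0.00, 0.00) ✓; VG at 40.90° ✓; |VG| = 45.80 ✓; ∠VGN = 44.00° ✓; |GN| = 29.70 ✓; ∠(GN, NQ) = 90.00° ✓; |NQ| = 16.80 ✗.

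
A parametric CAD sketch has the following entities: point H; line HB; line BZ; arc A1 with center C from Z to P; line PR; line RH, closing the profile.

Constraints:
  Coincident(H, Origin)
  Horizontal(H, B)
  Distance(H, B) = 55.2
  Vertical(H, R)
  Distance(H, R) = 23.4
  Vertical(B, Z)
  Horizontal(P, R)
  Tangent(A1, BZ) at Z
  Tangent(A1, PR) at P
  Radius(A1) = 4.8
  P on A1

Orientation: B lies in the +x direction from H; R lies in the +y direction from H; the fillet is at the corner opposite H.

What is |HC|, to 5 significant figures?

53.723

H is at the origin; H and B share the same y with |HB| = 55.2 and B on the +x side, so B = (55.200, 0.0000). H and R share the same x with |HR| = 23.4 and R on the +y side, so R = (0.0000, 23.400). The virtual corner opposite H is at (55.200, 23.400). Tangency of A1 to BZ means the radius CZ is perpendicular to BZ and A1 meets PR tangentially, so CP is at right angles to PR, with radius 4.8, so the center C sits 4.8 in from both sides at C = (50.400, 18.600). Then |HC| = |C − H| = 53.723.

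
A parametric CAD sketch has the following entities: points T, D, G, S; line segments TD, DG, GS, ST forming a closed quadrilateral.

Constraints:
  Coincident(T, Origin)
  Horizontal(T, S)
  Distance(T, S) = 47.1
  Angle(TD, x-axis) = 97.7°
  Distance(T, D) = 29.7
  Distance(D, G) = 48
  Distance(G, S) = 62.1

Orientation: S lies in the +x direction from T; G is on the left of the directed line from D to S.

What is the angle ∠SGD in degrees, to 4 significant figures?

63.23°

T is at the origin; TS is horizontal with |TS| = 47.1 and S in +x, so S = (47.1, 0). TD runs at 97.7° with |TD| = 29.7, so D = (-3.979, 29.43). G is determined by |DG| = 48.0 and |GS| = 62.1 together: it lies at the intersection of circle(D, 48.0) and circle(S, 62.1). With |DS| = 58.95, the foot of the radical line on DS is 16.31 from D and the perpendicular offset is √(48.0² − 16.31²) = 45.14. Taking the left-of-DS solution: G = (32.69, 60.41).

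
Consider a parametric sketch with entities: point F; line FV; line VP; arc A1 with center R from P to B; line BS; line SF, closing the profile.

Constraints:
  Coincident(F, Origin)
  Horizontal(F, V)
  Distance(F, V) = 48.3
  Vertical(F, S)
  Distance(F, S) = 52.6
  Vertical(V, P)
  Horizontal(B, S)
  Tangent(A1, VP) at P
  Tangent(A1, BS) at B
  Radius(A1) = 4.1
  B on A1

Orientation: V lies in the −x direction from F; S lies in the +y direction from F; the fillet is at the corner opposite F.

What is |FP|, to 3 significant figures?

68.4

F is at the origin; F and V share the same y with |FV| = 48.3 and V on the −x side, so V = (-48.3, 0.00). F and S share the same x with |FS| = 52.6 and S on the +y side, so S = (0.00, 52.6). The virtual corner opposite F is at (-48.3, 52.6). Tangency of A1 to VP means the radius RP is perpendicular to VP and A1 meets BS tangentially, so RB is at right angles to BS, with radius 4.1, so the center R sits 4.1 in from both sides at R = (-44.2, 48.5). That places the tangent points at P = (-48.3, 48.5) on VP and B = (-44.2, 52.6) on BS. Then |FP| = |P − F| = 68.4.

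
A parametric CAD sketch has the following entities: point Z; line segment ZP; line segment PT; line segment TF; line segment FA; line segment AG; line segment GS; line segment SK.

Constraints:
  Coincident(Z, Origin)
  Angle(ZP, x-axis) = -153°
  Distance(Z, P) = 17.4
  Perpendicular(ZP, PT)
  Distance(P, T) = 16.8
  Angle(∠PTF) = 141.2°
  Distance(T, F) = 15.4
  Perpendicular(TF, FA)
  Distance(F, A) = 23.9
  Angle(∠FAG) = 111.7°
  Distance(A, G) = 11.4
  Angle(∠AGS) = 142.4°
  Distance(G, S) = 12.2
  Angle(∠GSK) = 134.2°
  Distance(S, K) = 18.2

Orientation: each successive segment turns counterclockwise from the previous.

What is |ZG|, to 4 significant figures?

8.074

TF is perpendicular to FA, so FA runs at 65.80°; with |FA| = 23.9, A = (15.97, -7.381). ∠FAG = 111.7° gives AG at 134.1° from the x-axis; with |AG| = 11.4, G = (8.034, 0.8052). Then |ZG| = |G − Z| = 8.074.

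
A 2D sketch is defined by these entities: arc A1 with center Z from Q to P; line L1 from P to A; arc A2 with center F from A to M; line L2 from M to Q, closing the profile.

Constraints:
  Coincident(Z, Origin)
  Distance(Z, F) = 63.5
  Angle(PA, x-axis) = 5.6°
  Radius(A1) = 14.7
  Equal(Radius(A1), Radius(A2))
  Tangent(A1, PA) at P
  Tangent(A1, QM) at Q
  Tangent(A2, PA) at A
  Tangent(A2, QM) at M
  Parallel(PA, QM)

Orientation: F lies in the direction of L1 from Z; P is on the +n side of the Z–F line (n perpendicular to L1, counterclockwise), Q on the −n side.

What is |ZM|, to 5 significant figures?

65.179

The slot axis is L1's direction at 5.6°, so u = (cos 5.6°, sin 5.6°) = (0.99523, 0.097583) and n = (−sin 5.6°, cos 5.6°) = (-0.097583, 0.99523). Z is at the origin and F lies 63.5 along u from Z, so F = 63.5·u = (63.197, 6.1965). Tangency of A1 to both parallel lines with radius 14.7 puts P and Q at Z ± 14.7·n: P = (-1.4345, 14.630), Q = (1.4345, -14.630). Equal radii place A and M the same way about F: A = F + 14.7·n = (61.762, 20.826), M = F − 14.7·n = (64.631, -8.4333). Then |ZM| = |M − Z| = 65.179.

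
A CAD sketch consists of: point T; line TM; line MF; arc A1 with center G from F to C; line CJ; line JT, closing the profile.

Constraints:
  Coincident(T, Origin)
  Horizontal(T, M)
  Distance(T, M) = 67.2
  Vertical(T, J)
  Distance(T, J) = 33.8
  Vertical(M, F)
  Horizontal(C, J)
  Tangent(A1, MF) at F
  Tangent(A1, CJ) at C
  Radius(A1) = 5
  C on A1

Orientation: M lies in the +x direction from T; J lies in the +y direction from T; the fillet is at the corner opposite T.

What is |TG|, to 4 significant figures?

68.54

T is at the origin; TM is horizontal with |TM| = 67.2 and M on the +x side, so M = (67.20, 0.000). TJ is vertical with |TJ| = 33.8 and J on the +y side, so J = (0.000, 33.80). The virtual corner opposite T is at (67.20, 33.80). A1 meets MF tangentially, so GF is at right angles to MF and tangency of A1 to CJ means the radius GC is perpendicular to CJ, with radius 5.0, so the center G sits 5.0 in from both sides at G = (62.20, 28.80). Then |TG| = |G − T| = 68.54.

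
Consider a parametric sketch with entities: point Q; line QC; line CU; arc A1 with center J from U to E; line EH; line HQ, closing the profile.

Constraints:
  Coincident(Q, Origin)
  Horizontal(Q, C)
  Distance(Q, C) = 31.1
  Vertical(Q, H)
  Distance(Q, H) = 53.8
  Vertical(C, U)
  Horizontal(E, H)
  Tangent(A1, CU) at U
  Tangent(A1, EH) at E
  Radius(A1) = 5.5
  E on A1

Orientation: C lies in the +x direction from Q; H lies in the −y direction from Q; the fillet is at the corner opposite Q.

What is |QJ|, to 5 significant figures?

54.665

Q and H share the same x with |QH| = 53.8 and H on the −y side, so H = (0.0000, -53.800). The virtual corner opposite Q is at (31.100, -53.800). Since A1 is tangent to CU there, JU ⟂ CU and tangency of A1 to EH means the radius JE is perpendicular to EH, with radius 5.5, so the center J sits 5.5 in from both sides at J = (25.600, -48.300). Then |QJ| = |J − Q| = 54.665.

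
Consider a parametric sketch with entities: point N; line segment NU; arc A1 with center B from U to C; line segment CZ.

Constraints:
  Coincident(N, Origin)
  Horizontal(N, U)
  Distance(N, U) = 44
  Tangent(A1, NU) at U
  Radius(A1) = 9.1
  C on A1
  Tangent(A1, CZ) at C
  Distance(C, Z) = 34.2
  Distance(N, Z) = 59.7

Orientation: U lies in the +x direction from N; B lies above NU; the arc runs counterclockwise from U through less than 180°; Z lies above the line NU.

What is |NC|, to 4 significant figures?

53.92

N is at the origin; NU is horizontal with |NU| = 44.0 and U on the +x side, so U = (44.00, 0.000). Since A1 is tangent to NU there, BU ⟂ NU, so B = U + (0, 9.1) = (44.00, 9.100). Since BC ⟂ CZ (tangency), |BZ| = √(9.1² + 34.2²) = 35.39 regardless of where C sits on A1. So Z lies on both circle(N, 59.7) and circle(B, 35.39); the above-NU intersection is Z = (40.05, 44.27). C is the foot of the tangent from Z: C = (52.48, 12.41).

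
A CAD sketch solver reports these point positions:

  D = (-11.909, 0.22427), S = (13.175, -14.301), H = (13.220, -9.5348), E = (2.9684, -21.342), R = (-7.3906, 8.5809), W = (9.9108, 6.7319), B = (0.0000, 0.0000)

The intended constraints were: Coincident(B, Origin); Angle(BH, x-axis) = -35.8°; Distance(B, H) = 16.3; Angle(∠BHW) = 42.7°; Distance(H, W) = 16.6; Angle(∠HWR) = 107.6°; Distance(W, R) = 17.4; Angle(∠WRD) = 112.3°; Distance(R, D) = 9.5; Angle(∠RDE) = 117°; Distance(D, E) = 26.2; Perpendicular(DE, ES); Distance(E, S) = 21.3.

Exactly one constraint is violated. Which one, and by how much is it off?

Distance(E, S) = 21.3 — off by 8.90.

B = (0.00, 0.00) ✓; BH at -35.80° ✓; |BH| = 16.30 ✓; ∠BHW = 42.70° ✓; |HW| = 16.60 ✓; ∠HWR = 107.6° ✓; |WR| = 17.40 ✓; ∠WRD = 112.3° ✓; |RD| = 9.500 ✓; ∠RDE = 117.0° ✓; |DE| = 26.20 ✓; ∠(DE, ES) = 90.00° ✓; |ES| = 12.40 ✗.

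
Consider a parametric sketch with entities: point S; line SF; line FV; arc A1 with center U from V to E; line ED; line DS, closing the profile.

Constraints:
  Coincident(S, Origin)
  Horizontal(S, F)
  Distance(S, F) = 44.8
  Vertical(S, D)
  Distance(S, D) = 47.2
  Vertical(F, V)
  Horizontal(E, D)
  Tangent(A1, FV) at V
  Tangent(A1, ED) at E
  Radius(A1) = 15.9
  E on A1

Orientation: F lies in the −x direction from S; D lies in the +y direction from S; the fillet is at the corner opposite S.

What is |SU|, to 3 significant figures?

42.6

S is at the origin; S and F share the same y with |SF| = 44.8 and F on the −x side, so F = (-44.8, 0.00). SD is vertical with |SD| = 47.2 and D on the +y side, so D = (0.00, 47.2). The virtual corner opposite S is at (-44.8, 47.2). A1 meets FV tangentially, so UV is at right angles to FV and since A1 is tangent to ED there, UE ⟂ ED, with radius 15.9, so the center U sits 15.9 in from both sides at U = (-28.9, 31.3). Then |SU| = |U − S| = 42.6.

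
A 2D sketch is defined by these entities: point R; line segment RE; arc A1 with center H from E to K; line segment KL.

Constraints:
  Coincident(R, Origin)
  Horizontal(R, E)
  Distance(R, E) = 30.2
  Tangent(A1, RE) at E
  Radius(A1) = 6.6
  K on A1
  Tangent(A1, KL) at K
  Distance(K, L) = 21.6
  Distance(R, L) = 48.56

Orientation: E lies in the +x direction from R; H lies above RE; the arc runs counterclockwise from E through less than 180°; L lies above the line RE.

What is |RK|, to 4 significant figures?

37.09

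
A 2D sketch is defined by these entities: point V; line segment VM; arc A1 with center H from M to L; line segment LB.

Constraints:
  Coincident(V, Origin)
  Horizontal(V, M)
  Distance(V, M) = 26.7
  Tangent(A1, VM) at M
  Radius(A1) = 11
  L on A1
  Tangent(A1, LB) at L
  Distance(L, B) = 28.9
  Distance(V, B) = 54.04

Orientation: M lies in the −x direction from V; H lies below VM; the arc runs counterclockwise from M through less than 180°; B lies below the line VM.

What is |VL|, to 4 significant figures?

39.47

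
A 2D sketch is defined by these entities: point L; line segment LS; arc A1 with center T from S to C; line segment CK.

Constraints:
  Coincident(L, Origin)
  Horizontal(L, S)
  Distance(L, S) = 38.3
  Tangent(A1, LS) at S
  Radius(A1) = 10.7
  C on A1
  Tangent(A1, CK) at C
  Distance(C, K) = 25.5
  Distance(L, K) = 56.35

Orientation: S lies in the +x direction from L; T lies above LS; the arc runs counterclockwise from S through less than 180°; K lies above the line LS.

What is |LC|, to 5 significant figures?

50.466

Checks: L = (0.00, 0.00) ✓; |TC| = 10.70 ✓; ∠(TC, CK) = 90.00° ✓; |CK| = 25.50 ✓; |LK| = 56.35 ✓.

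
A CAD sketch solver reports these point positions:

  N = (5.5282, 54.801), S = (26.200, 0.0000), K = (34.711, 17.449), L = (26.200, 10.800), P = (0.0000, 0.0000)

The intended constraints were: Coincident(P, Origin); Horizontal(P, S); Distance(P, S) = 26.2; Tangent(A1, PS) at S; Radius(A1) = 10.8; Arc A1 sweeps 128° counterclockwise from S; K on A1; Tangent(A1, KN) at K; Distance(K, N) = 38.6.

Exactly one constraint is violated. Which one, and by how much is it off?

Distance(K, N) = 38.6 — off by 8.80.

P = (0.00, 0.00) ✓; P.y = 0.00, S.y = 0.00 ✓; |PS| = 26.20 ✓; ∠(LS, SP) = 90.00° ✓; |LS| = 10.80 ✓; bearing(L→K) − bearing(L→S) = 128.0° ✓; |LK| = 10.80 ✓; ∠(LK, KN) = 90.00° ✓; |KN| = 47.40 ✗.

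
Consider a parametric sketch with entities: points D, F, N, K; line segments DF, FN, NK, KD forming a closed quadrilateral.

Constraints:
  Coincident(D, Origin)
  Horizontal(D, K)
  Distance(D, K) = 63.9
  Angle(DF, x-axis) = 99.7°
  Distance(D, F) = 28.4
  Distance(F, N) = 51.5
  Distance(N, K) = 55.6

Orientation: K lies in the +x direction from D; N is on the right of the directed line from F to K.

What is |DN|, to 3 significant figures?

24.0

D is at the origin; DK is horizontal with |DK| = 63.9 and K in +x, so K = (63.9, 0). DF runs at 99.7° with |DF| = 28.4, so F = (-4.79, 28.0). N is determined by |FN| = 51.5 and |NK| = 55.6 together: it lies at the intersection of circle(F, 51.5) and circle(K, 55.6). With |FK| = 74.2, the foot of the radical line on FK is 34.1 from F and the perpendicular offset is √(51.5² − 34.1²) = 38.6. Taking the right-of-FK solution: N = (12.3, -20.6).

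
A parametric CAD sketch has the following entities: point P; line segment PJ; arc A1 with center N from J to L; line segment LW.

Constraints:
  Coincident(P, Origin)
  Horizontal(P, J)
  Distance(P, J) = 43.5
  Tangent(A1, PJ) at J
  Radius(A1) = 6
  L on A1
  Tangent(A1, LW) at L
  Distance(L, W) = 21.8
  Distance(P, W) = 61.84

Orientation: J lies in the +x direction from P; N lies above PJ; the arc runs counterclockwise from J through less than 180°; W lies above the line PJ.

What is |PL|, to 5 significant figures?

49.254

P is at the origin; PJ is horizontal with |PJ| = 43.5 and J on the +x side, so J = (43.500, 0.0000). The tangent condition forces NJ to be normal to PJ, so N = J + (0, 6) = (43.500, 6.0000). Since NL ⟂ LW (tangency), |NW| = √(6.0² + 21.8²) = 22.611 regardless of where L sits on A1. So W lies on both circle(P, 61.84) and circle(N, 22.611); the above-PJ intersection is W = (56.904, 24.209). L is the foot of the tangent from W: L = (49.103, 3.8527).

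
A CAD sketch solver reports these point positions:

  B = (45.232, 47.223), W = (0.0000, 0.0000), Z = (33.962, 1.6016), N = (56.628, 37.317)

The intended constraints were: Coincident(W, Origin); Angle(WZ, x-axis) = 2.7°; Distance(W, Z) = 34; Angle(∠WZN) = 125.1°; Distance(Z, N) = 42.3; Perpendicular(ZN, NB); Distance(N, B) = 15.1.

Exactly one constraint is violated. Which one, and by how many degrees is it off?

Perpendicular(ZN, NB) — off by 8.60°.

W = (0.00, 0.00) ✓; WZ at 2.700° ✓; |WZ| = 34.00 ✓; ∠WZN = 125.1° ✓; |ZN| = 42.30 ✓; ∠(ZN, NB) = 81.40° ✗; |NB| = 15.10 ✓.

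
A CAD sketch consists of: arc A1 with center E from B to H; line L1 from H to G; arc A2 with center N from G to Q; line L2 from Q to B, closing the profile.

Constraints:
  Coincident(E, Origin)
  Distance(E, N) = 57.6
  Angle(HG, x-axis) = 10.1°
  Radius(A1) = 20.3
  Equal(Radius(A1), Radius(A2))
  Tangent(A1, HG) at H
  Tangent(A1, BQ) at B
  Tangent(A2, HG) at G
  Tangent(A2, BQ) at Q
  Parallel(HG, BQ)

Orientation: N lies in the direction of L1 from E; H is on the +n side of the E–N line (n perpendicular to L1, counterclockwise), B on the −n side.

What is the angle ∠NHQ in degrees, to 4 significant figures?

15.76°

The slot axis is L1's direction at 10.1°, so u = (cos 10.1°, sin 10.1°) = (0.9845, 0.1754) and n = (−sin 10.1°, cos 10.1°) = (-0.1754, 0.9845). E is at the origin and N lies 57.6 along u from E, so N = 57.6·u = (56.71, 10.10). Tangency of A1 to both parallel lines with radius 20.3 puts H and B at E ± 20.3·n: H = (-3.560, 19.99), B = (3.560, -19.99). Equal radii place G and Q the same way about N: G = N + 20.3·n = (53.15, 30.09), Q = N − 20.3·n = (60.27, -9.884). Then cos ∠NHQ = HN·HQ / (|HN||HQ|), giving 15.76°.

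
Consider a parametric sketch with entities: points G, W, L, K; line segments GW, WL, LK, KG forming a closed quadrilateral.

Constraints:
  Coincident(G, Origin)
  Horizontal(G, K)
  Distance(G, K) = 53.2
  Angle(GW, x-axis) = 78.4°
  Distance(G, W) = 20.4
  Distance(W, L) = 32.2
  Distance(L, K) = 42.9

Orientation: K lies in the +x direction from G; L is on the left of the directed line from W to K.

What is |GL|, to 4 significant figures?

48.55

Checks: |WL| = 32.20 ✓; |LK| = 42.90 ✓.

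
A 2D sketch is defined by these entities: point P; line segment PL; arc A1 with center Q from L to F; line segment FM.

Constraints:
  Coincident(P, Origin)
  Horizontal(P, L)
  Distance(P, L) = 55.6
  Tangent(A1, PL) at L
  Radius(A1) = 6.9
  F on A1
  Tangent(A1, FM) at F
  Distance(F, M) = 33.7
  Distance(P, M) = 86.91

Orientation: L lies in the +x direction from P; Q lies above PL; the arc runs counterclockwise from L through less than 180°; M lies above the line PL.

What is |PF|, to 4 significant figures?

61.07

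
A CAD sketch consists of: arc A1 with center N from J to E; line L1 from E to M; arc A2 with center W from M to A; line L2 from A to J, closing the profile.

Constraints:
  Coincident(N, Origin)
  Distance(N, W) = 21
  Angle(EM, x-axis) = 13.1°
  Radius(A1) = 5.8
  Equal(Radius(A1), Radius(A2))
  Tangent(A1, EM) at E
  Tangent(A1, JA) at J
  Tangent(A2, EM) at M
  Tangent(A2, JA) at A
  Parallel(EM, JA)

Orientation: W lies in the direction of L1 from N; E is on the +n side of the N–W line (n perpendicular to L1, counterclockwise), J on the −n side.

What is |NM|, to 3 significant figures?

21.8

Tangency of A1 to both parallel lines with radius 5.8 puts E and J at N ± 5.8·n: E = (-1.31, 5.65), J = (1.31, -5.65). Equal radii place M and A the same way about W: M = W + 5.8·n = (19.1, 10.4), A = W − 5.8·n = (21.8, -0.889). Then |NM| = |M − N| = 21.8.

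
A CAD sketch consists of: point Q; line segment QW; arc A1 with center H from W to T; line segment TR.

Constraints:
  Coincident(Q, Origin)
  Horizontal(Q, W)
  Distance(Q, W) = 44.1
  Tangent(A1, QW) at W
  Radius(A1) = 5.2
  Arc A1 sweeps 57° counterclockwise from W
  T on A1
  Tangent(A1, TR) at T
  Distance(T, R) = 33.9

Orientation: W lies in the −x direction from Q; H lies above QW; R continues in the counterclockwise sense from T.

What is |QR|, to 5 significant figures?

37.433

Q is at the origin; QW is horizontal with |QW| = 44.1 and W on the −x side, so W = (-44.100, 0.0000). Since A1 is tangent to QW there, HW ⟂ QW, so H = W + (0, 5.2) = (-44.100, 5.2000). On A1, W sits at bearing -90° from H; a 57° counterclockwise sweep puts T at bearing -33°, so T = H + 5.2·(cos -33°, sin -33°) = (-39.739, 2.3679). Tangency of A1 to TR means the radius HT is perpendicular to TR, so TR runs along (−sin -33°, cos -33°); with |TR| = 33.9, R = (-21.276, 30.799). Then |QR| = |R − Q| = 37.433.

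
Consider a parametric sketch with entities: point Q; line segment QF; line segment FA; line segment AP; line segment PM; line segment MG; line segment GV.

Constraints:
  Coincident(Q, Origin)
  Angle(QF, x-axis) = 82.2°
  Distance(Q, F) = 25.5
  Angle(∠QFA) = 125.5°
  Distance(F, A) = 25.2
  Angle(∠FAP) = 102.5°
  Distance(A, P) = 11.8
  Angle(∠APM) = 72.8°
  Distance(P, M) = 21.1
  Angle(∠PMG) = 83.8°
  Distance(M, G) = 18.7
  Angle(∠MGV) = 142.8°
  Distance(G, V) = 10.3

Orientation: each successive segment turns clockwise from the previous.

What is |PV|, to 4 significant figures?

28.70

Q is at the origin; QF runs at 82.2° with length 25.5, so F = (3.461, 25.26). ∠QFA = 125.5° gives FA at 27.70° from the x-axis; with |FA| = 25.2, A = (25.77, 36.98). ∠FAP = 102.5° gives AP at -49.80° from the x-axis; with |AP| = 11.8, P = (33.39, 27.97). ∠APM = 72.8° gives PM at -157.0° from the x-axis; with |PM| = 21.1, M = (13.97, 19.72). ∠PMG = 83.8° gives MG at 106.8° from the x-axis; with |MG| = 18.7, G = (8.562, 37.62). ∠MGV = 142.8° gives GV at 69.60° from the x-axis; with |GV| = 10.3, V = (12.15, 47.28). Then |PV| = |V − P| = 28.70.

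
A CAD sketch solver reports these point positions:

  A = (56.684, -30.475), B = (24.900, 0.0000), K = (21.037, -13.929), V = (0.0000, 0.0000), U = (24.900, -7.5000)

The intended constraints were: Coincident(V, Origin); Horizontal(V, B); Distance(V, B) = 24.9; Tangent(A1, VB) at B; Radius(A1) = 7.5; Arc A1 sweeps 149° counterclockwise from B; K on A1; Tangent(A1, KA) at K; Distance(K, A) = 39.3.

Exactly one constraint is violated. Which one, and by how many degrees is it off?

Tangent(A1, KA) at K — off by 6.10°.

V = (0.00, 0.00) ✓; V.y = 0.00, B.y = 0.00 ✓; |VB| = 24.90 ✓; ∠(UB, BV) = 90.00° ✓; |UB| = 7.500 ✓; bearing(U→K) − bearing(U→B) = 149.0° ✓; |UK| = 7.500 ✓; ∠(UK, KA) = 83.90° ✗; |KA| = 39.30 ✓.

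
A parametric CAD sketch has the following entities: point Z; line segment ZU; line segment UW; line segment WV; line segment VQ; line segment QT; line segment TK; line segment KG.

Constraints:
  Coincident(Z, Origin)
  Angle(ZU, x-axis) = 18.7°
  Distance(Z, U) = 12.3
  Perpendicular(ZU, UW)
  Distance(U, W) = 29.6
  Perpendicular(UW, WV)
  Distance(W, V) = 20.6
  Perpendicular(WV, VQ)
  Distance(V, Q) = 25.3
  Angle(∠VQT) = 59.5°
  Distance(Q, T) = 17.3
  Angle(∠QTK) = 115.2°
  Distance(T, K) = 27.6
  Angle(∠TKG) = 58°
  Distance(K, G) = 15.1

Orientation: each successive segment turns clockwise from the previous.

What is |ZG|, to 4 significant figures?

32.40

Z is at the origin; ZU runs at 18.7° with length 12.3, so U = (11.65, 3.944). ZU ⟂ UW, so UW runs at -71.30°; with |UW| = 29.6, W = (21.14, -24.09). UW is perpendicular to WV, so WV runs at -161.3°; with |WV| = 20.6, V = (1.628, -30.70). WV ⟂ VQ, so VQ runs at 108.7°; with |VQ| = 25.3, Q = (-6.483, -6.734). ∠VQT = 59.5° gives QT at -11.80° from the x-axis; with |QT| = 17.3, T = (10.45, -10.27). ∠QTK = 115.2° gives TK at -76.60° from the x-axis; with |TK| = 27.6, K = (16.85, -37.12). ∠TKG = 58.0° gives KG at 161.4° from the x-axis; with |KG| = 15.1, G = (2.536, -32.30). Then |ZG| = |G − Z| = 32.40.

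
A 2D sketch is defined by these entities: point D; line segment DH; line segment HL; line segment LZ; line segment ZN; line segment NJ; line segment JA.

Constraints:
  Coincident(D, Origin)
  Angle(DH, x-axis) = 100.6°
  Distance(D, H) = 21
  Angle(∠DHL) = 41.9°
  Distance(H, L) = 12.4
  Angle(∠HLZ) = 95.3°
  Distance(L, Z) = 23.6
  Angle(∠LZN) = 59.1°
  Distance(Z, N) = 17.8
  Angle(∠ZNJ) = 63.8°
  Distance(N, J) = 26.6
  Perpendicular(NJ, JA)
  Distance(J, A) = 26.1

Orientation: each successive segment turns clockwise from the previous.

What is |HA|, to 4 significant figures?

40.74

D is at the origin; DH runs at 100.6° with length 21.0, so H = (-3.863, 20.64). ∠DHL = 41.9° gives HL at -37.50° from the x-axis; with |HL| = 12.4, L = (5.975, 13.09). ∠HLZ = 95.3° gives LZ at -122.2° from the x-axis; with |LZ| = 23.6, Z = (-6.601, -6.877). ∠LZN = 59.1° gives ZN at 116.9° from the x-axis; with |ZN| = 17.8, N = (-14.65, 8.997). ∠ZNJ = 63.8° gives NJ at 0.7000° from the x-axis; with |NJ| = 26.6, J = (11.94, 9.322). NJ is perpendicular to JA, so JA runs at -89.30°; with |JA| = 26.1, A = (12.26, -16.78). Then |HA| = |A − H| = 40.74.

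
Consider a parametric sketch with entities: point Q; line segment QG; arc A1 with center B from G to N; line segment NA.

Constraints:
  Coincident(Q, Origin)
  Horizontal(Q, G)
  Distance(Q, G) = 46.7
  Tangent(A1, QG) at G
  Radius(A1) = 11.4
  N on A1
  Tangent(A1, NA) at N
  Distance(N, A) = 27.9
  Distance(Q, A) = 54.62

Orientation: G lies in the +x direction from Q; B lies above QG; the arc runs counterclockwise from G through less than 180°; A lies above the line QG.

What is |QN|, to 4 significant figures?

58.47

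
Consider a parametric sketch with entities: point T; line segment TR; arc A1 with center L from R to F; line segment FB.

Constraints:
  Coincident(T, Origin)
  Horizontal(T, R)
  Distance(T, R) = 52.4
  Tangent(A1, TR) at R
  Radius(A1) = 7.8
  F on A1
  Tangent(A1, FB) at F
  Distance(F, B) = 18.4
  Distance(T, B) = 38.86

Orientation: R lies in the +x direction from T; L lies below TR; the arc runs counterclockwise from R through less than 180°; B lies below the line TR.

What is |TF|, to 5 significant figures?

46.406

Checks: |LF| = 7.800 ✓; ∠(LF, FB) = 90.00° ✓; |FB| = 18.40 ✓; |TB| = 38.86 ✓.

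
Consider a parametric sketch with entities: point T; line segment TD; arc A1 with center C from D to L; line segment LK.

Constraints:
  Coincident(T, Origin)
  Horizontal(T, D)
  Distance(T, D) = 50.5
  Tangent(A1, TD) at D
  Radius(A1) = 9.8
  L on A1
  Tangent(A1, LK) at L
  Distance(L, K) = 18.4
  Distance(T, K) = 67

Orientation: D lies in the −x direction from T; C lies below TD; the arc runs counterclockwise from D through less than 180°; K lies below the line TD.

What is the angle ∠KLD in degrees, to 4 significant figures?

136.0°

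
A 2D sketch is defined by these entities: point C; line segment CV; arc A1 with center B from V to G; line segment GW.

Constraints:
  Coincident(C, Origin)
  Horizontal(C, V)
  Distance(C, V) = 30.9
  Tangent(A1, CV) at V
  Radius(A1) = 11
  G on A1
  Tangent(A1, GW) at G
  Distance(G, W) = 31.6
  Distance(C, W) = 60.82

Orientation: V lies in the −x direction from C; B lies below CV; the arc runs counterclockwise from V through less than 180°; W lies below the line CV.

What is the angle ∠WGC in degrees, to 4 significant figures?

108.1°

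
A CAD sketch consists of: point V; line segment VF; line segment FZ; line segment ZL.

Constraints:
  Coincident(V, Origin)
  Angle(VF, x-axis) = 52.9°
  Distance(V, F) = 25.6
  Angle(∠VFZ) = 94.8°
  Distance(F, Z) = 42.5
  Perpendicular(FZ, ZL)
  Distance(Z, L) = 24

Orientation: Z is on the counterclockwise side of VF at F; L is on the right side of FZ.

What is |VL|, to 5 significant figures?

66.665

V is at the origin; VF runs at 52.9° with length 25.6, so F = 25.6·(cos 52.9°, sin 52.9°) = (15.442, 20.418). ∠VFZ = 94.8°, so FZ runs at 52.9° + (180° − 94.8°) = 138.10° from the x-axis; with |FZ| = 42.5, Z = F + 42.5·(cos 138.10°, sin 138.10°) = (-16.191, 48.801). FZ is perpendicular to ZL; with |ZL| = 24.0 on the right of FZ, L = Z + 24.0·(0.66783, 0.74431) = (-0.16313, 66.665). Then |VL| = |L − V| = 66.665.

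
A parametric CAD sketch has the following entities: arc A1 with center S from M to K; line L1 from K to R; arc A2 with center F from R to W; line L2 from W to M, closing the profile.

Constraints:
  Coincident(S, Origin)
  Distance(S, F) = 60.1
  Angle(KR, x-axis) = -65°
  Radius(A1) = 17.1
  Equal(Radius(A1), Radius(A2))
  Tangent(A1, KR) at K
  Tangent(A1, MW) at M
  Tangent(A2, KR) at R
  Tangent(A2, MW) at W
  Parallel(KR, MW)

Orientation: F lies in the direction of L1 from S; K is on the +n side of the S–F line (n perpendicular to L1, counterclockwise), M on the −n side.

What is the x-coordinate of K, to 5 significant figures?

15.498

S is at the origin and F lies 60.1 along u from S, so F = 60.1·u = (25.399, -54.469). Tangency of A1 to both parallel lines with radius 17.1 puts K and M at S ± 17.1·n: K = (15.498, 7.2268), M = (-15.498, -7.2268). So K.x = 15.498.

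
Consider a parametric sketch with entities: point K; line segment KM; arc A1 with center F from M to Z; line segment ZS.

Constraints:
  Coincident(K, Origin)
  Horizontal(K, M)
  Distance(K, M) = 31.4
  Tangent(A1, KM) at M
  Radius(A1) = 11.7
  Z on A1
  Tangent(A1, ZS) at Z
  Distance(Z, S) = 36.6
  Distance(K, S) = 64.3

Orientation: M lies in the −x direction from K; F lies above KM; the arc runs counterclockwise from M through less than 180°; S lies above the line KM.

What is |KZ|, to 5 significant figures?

28.327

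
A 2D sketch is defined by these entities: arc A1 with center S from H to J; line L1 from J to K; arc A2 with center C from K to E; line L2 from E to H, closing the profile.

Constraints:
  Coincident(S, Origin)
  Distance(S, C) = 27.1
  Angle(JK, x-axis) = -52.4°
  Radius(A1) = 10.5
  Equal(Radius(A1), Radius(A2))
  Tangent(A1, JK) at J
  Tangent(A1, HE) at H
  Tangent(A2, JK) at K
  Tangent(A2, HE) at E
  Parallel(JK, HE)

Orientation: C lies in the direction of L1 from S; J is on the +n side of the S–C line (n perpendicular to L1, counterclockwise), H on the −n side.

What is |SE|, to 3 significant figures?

29.1

The slot axis is L1's direction at -52.4°, so u = (cos -52.4°, sin -52.4°) = (0.610, -0.792) and n = (−sin -52.4°, cos -52.4°) = (0.792, 0.610). S is at the origin and C lies 27.1 along u from S, so C = 27.1·u = (16.5, -21.5). Tangency of A1 to both parallel lines with radius 10.5 puts J and H at S ± 10.5·n: J = (8.32, 6.41), H = (-8.32, -6.41). Equal radii place K and E the same way about C: K = C + 10.5·n = (24.9, -15.1), E = C − 10.5·n = (8.22, -27.9). Then |SE| = |E − S| = 29.1.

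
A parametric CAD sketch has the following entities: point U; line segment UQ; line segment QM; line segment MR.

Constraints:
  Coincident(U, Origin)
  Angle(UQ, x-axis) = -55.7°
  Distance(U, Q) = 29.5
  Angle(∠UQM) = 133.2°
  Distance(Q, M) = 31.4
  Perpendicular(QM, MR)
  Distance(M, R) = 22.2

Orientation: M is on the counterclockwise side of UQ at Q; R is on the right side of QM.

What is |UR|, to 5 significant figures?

67.617

U is at the origin; UQ runs at -55.7° with length 29.5, so Q = 29.5·(cos -55.7°, sin -55.7°) = (16.624, -24.370). ∠UQM = 133.2°, so QM runs at -55.7° + (180° − 133.2°) = -8.9000° from the x-axis; with |QM| = 31.4, M = Q + 31.4·(cos -8.9000°, sin -8.9000°) = (47.646, -29.228). QM ⟂ MR; with |MR| = 22.2 on the right of QM, R = M + 22.2·(-0.15471, -0.98796) = (44.211, -51.161). Then |UR| = |R − U| = 67.617.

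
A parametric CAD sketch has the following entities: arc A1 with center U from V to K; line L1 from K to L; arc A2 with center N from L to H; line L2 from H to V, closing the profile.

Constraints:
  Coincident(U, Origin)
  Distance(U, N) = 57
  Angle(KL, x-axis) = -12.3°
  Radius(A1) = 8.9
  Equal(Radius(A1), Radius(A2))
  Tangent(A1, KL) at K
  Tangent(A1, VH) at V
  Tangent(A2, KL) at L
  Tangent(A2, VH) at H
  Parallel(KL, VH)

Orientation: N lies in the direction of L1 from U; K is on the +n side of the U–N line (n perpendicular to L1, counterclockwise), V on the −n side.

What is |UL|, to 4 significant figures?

57.69

The slot axis is L1's direction at -12.3°, so u = (cos -12.3°, sin -12.3°) = (0.9770, -0.2130) and n = (−sin -12.3°, cos -12.3°) = (0.2130, 0.9770). U is at the origin and N lies 57.0 along u from U, so N = 57.0·u = (55.69, -12.14). Tangency of A1 to both parallel lines with radius 8.9 puts K and V at U ± 8.9·n: K = (1.896, 8.696), V = (-1.896, -8.696). Equal radii place L and H the same way about N: L = N + 8.9·n = (57.59, -3.447), H = N − 8.9·n = (53.80, -20.84). Then |UL| = |L − U| = 57.69.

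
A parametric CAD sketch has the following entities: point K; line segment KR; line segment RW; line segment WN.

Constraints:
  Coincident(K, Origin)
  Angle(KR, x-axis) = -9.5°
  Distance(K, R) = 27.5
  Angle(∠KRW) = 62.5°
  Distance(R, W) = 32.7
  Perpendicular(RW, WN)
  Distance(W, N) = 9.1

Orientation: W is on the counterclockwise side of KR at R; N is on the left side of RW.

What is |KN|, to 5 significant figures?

25.178

K is at the origin; KR runs at -9.5° with length 27.5, so R = 27.5·(cos -9.5°, sin -9.5°) = (27.123, -4.5388). ∠KRW = 62.5°, so RW runs at -9.5° + (180° − 62.5°) = 108.00° from the x-axis; with |RW| = 32.7, W = R + 32.7·(cos 108.00°, sin 108.00°) = (17.018, 26.561). The perpendicularity gives WN at right angles to RW; with |WN| = 9.1 on the left of RW, N = W + 9.1·(-0.95106, -0.30902) = (8.3634, 23.749). Then |KN| = |N − K| = 25.178.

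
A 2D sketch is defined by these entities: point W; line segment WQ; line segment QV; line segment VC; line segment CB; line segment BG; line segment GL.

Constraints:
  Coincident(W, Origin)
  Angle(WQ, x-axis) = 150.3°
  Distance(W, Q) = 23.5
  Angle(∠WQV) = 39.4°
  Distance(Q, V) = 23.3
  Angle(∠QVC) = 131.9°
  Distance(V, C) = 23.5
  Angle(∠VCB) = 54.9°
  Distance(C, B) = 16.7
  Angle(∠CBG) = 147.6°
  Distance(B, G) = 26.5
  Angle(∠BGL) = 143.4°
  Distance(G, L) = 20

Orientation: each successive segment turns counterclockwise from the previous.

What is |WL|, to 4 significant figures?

38.00

W is at the origin; WQ runs at 150.3° with length 23.5, so Q = (-20.41, 11.64). ∠WQV = 39.4° gives QV at -69.10° from the x-axis; with |QV| = 23.3, V = (-12.10, -10.12). ∠QVC = 131.9° gives VC at -21.00° from the x-axis; with |VC| = 23.5, C = (9.838, -18.55). ∠VCB = 54.9° gives CB at 104.1° from the x-axis; with |CB| = 16.7, B = (5.770, -2.348). ∠CBG = 147.6° gives BG at 136.5° from the x-axis; with |BG| = 26.5, G = (-13.45, 15.89). ∠BGL = 143.4° gives GL at 173.1° from the x-axis; with |GL| = 20.0, L = (-33.31, 18.30). Then |WL| = |L − W| = 38.00.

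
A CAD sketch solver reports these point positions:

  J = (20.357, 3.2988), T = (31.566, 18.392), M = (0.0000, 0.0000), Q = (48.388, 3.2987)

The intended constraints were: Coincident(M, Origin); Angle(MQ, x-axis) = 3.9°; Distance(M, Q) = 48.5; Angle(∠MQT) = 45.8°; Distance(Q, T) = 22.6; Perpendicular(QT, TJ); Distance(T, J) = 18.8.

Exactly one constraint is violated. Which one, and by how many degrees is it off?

Perpendicular(QT, TJ) — off by 5.30°.

M = (0.00, 0.00) ✓; MQ at 3.900° ✓; |MQ| = 48.50 ✓; ∠MQT = 45.80° ✓; |QT| = 22.60 ✓; ∠(QT, TJ) = 95.30° ✗; |TJ| = 18.80 ✓.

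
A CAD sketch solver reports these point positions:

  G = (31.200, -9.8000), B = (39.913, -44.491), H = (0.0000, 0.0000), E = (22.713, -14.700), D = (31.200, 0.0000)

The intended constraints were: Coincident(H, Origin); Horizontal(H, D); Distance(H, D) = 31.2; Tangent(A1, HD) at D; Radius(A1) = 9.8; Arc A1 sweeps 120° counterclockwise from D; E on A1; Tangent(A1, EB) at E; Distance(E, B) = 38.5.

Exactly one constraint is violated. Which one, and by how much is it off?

Distance(E, B) = 38.5 — off by 4.10.

H = (0.00, 0.00) ✓; H.y = 0.00, D.y = 0.00 ✓; |HD| = 31.20 ✓; ∠(GD, DH) = 90.00° ✓; |GD| = 9.800 ✓; bearing(G→E) − bearing(G→D) = 120.0° ✓; |GE| = 9.800 ✓; ∠(GE, EB) = 90.00° ✓; |EB| = 34.40 ✗.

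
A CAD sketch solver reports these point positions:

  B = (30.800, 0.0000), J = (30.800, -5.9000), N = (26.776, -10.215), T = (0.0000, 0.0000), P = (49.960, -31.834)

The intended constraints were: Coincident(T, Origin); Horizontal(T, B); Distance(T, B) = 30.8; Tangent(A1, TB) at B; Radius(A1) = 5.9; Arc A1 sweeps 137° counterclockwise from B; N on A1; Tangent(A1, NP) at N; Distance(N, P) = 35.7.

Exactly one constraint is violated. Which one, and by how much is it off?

Distance(N, P) = 35.7 — off by 4.00.

T = (0.00, 0.00) ✓; T.y = 0.00, B.y = 0.00 ✓; |TB| = 30.80 ✓; ∠(JB, BT) = 90.00° ✓; |JB| = 5.900 ✓; bearing(J→N) − bearing(J→B) = 137.0° ✓; |JN| = 5.900 ✓; ∠(JN, NP) = 90.00° ✓; |NP| = 31.70 ✗.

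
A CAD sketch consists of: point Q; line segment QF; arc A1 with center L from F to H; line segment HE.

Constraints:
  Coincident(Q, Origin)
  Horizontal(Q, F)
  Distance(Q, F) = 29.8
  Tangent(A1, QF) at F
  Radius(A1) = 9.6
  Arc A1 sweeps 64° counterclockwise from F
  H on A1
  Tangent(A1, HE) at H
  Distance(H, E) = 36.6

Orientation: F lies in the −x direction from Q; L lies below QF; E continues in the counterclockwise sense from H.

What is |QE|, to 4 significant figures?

66.58

Q is at the origin; Q and F share the same y with |QF| = 29.8 and F on the −x side, so F = (-29.80, 0.000). Tangency of A1 to QF means the radius LF is perpendicular to QF, so L = F + (0, -9.6) = (-29.80, -9.600). On A1, F sits at bearing 90° from L; a 64° counterclockwise sweep puts H at bearing 154°, so H = L + 9.6·(cos 154°, sin 154°) = (-38.43, -5.392). The tangent condition forces LH to be normal to HE, so HE runs along (−sin 154°, cos 154°); with |HE| = 36.6, E = (-54.47, -38.29). Then |QE| = |E − Q| = 66.58.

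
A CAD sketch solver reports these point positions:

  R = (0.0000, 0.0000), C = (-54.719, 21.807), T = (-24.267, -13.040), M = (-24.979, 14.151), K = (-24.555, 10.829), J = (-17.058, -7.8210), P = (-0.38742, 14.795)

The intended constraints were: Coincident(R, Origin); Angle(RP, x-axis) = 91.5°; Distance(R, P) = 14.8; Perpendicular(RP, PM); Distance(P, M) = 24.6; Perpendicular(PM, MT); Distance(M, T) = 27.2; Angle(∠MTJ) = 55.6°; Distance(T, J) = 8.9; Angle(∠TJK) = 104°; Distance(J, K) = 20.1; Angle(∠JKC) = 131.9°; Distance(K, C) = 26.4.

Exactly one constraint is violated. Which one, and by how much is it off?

Distance(K, C) = 26.4 — off by 5.70.

R = (0.00, 0.00) ✓; RP at 91.50° ✓; |RP| = 14.80 ✓; ∠(RP, PM) = 90.00° ✓; |PM| = 24.60 ✓; ∠(PM, MT) = 90.00° ✓; |MT| = 27.20 ✓; ∠MTJ = 55.60° ✓; |TJ| = 8.900 ✓; ∠TJK = 104.0° ✓; |JK| = 20.10 ✓; ∠JKC = 131.9° ✓; |KC| = 32.10 ✗.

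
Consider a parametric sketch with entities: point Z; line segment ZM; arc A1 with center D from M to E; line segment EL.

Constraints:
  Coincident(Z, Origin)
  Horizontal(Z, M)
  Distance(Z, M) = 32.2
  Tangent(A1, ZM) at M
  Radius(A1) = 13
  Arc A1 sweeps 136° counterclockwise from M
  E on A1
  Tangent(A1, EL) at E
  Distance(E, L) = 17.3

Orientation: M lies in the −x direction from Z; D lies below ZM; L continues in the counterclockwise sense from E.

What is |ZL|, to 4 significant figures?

44.83

On A1, M sits at bearing 90° from D; a 136° counterclockwise sweep puts E at bearing 226°, so E = D + 13.0·(cos 226°, sin 226°) = (-41.23, -22.35). The tangent condition forces DE to be normal to EL, so EL runs along (−sin 226°, cos 226°); with |EL| = 17.3, L = (-28.79, -34.37). Then |ZL| = |L − Z| = 44.83.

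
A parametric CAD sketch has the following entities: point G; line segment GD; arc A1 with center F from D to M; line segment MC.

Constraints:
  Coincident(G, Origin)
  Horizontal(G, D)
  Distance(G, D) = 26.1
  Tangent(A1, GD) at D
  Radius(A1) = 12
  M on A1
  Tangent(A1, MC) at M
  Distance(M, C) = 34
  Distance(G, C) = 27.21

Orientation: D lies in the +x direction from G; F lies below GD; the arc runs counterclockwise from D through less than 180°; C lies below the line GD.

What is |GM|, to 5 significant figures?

18.229

G is at the origin; GD is horizontal with |GD| = 26.1 and D on the +x side, so D = (26.100, 0.0000). Tangency of A1 to GD means the radius FD is perpendicular to GD, so F = D + (0, -12) = (26.100, -12.000). Since FM ⟂ MC (tangency), |FC| = √(12.0² + 34.0²) = 36.056 regardless of where M sits on A1. So C lies on both circle(G, 27.21) and circle(F, 36.056); the below-GD intersection is C = (-7.0011, -26.294). M is the foot of the tangent from C: M = (17.947, -3.1947).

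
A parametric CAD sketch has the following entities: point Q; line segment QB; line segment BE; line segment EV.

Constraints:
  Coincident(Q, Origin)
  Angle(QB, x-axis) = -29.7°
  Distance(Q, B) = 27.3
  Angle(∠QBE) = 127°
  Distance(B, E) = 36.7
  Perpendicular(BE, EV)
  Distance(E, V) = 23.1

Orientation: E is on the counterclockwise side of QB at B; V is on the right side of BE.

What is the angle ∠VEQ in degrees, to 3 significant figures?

112°

Q is at the origin; QB runs at -29.7° with length 27.3, so B = 27.3·(cos -29.7°, sin -29.7°) = (23.7, -13.5). ∠QBE = 127.0°, so BE runs at -29.7° + (180° − 127.0°) = 23.3° from the x-axis; with |BE| = 36.7, E = B + 36.7·(cos 23.3°, sin 23.3°) = (57.4, 0.990). BE ⟂ EV; with |EV| = 23.1 on the right of BE, V = E + 23.1·(0.396, -0.918) = (66.6, -20.2). Then cos ∠VEQ = EV·EQ / (|EV||EQ|), giving 112°.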